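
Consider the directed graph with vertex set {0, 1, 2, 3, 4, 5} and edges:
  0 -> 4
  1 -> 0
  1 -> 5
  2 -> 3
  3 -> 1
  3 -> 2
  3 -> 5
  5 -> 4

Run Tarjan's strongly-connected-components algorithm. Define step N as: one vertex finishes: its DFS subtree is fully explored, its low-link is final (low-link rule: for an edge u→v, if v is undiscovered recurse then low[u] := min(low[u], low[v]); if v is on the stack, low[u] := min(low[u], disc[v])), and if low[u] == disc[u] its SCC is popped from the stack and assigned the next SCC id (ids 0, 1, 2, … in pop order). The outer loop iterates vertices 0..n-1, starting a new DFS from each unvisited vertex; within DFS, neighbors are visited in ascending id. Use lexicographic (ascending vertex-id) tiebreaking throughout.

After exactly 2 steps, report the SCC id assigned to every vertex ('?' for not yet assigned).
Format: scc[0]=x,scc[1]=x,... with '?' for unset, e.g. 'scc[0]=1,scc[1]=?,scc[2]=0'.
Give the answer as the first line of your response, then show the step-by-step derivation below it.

scc[0]=1,scc[1]=?,scc[2]=?,scc[3]=?,scc[4]=0,scc[5]=?

step 1: low=(low[0]=0,low[1]=?,low[2]=?,low[3]=?,low[4]=1,low[5]=?); scc=(scc[0]=?,scc[1]=?,scc[2]=?,scc[3]=?,scc[4]=0,scc[5]=?)
step 2: low=(low[0]=0,low[1]=?,low[2]=?,low[3]=?,low[4]=1,low[5]=?); scc=(scc[0]=1,scc[1]=?,scc[2]=?,scc[3]=?,scc[4]=0,scc[5]=?)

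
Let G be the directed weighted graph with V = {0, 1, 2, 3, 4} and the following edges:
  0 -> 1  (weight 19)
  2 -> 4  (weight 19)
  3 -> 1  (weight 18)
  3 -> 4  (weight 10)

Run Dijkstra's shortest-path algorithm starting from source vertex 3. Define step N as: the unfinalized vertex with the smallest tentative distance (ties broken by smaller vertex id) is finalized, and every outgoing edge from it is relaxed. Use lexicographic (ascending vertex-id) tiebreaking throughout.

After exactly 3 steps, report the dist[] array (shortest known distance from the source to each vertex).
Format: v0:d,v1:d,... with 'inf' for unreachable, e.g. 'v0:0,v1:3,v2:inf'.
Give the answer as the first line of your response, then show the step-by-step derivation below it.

v0:inf,v1:18,v2:inf,v3:0,v4:10

step 1: dist = v0:inf,v1:18,v2:inf,v3:0,v4:10
step 2: dist = v0:inf,v1:18,v2:inf,v3:0,v4:10
step 3: dist = v0:inf,v1:18,v2:inf,v3:0,v4:10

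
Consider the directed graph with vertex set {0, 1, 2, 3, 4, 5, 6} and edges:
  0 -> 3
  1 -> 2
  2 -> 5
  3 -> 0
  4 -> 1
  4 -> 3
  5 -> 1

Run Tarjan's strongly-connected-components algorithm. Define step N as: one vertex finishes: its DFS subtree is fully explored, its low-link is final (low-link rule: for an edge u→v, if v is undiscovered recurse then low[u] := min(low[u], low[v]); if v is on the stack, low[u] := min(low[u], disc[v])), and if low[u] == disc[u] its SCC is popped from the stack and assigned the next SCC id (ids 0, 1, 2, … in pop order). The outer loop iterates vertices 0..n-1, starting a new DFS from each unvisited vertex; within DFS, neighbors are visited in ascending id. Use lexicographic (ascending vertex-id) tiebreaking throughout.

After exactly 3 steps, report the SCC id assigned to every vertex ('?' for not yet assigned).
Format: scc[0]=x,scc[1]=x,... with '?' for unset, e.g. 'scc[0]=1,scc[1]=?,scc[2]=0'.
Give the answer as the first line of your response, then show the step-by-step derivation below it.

scc[0]=0,scc[1]=?,scc[2]=?,scc[3]=0,scc[4]=?,scc[5]=?,scc[6]=?

step 1: low=(low[0]=0,low[1]=?,low[2]=?,low[3]=0,low[4]=?,low[5]=?,low[6]=?); scc=(scc[0]=?,scc[1]=?,scc[2]=?,scc[3]=?,scc[4]=?,scc[5]=?,scc[6]=?)
step 2: low=(low[0]=0,low[1]=?,low[2]=?,low[3]=0,low[4]=?,low[5]=?,low[6]=?); scc=(scc[0]=0,scc[1]=?,scc[2]=?,scc[3]=0,scc[4]=?,scc[5]=?,scc[6]=?)
step 3: low=(low[0]=0,low[1]=2,low[2]=3,low[3]=0,low[4]=?,low[5]=2,low[6]=?); scc=(scc[0]=0,scc[1]=?,scc[2]=?,scc[3]=0,scc[4]=?,scc[5]=?,scc[6]=?)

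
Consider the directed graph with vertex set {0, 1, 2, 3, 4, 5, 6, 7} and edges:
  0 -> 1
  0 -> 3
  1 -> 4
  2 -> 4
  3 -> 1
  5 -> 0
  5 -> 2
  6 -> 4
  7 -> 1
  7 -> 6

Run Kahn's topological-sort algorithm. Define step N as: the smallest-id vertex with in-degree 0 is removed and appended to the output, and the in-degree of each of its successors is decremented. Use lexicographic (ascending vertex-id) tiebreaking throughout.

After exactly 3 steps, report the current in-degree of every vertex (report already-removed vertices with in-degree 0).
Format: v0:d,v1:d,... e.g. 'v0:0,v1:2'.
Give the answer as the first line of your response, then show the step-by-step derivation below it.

v0:0,v1:2,v2:0,v3:0,v4:2,v5:0,v6:1,v7:0

step 1: output 5; order=[5]; indeg=(0,3,0,1,3,0,1,0)
step 2: output 0; order=[5,0]; indeg=(0,2,0,0,3,0,1,0)
step 3: output 2; order=[5,0,2]; indeg=(0,2,0,0,2,0,1,0)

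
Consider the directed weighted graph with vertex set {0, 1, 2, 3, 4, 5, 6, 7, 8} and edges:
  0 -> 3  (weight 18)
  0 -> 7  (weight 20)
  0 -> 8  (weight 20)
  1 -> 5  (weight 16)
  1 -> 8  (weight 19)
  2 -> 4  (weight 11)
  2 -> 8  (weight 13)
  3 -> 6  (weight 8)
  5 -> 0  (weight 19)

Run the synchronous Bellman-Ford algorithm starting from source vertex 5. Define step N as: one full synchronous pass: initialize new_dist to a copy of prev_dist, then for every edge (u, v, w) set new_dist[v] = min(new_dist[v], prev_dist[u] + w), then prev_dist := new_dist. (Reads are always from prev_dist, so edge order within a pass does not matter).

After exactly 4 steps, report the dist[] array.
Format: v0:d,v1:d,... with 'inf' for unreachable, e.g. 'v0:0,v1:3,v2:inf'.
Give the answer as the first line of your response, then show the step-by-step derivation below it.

v0:19,v1:inf,v2:inf,v3:37,v4:inf,v5:0,v6:45,v7:39,v8:39

step 1: dist = v0:19,v1:inf,v2:inf,v3:inf,v4:inf,v5:0,v6:inf,v7:inf,v8:inf
step 2: dist = v0:19,v1:inf,v2:inf,v3:37,v4:inf,v5:0,v6:inf,v7:39,v8:39
step 3: dist = v0:19,v1:inf,v2:inf,v3:37,v4:inf,v5:0,v6:45,v7:39,v8:39
step 4: dist = v0:19,v1:inf,v2:inf,v3:37,v4:inf,v5:0,v6:45,v7:39,v8:39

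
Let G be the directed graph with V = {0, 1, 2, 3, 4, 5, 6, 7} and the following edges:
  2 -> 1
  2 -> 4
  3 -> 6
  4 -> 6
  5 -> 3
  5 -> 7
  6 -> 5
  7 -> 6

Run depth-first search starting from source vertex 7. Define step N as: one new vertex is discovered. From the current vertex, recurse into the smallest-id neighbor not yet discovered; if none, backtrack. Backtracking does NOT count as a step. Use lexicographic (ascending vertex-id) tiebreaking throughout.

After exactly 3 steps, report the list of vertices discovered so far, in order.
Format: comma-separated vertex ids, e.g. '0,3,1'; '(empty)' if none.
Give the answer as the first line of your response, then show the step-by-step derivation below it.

7,6,5

step 1: discover 7; path=7; order=7
step 2: discover 6; path=7>6; order=7,6
step 3: discover 5; path=7>6>5; order=7,6,5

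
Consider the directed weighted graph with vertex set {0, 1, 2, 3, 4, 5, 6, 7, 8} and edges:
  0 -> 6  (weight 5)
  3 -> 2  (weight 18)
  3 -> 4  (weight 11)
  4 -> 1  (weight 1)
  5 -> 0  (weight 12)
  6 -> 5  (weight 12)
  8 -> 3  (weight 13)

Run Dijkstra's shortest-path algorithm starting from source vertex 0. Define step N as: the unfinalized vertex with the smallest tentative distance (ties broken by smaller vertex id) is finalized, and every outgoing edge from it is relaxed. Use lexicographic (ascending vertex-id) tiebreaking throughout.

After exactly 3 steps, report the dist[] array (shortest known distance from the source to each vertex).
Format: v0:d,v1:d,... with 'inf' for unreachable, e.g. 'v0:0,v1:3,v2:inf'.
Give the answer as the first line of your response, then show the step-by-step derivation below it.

v0:0,v1:inf,v2:inf,v3:inf,v4:inf,v5:17,v6:5,v7:inf,v8:inf

step 1: dist = v0:0,v1:inf,v2:inf,v3:inf,v4:inf,v5:inf,v6:5,v7:inf,v8:inf
step 2: dist = v0:0,v1:inf,v2:inf,v3:inf,v4:inf,v5:17,v6:5,v7:inf,v8:inf
step 3: dist = v0:0,v1:inf,v2:inf,v3:inf,v4:inf,v5:17,v6:5,v7:inf,v8:inf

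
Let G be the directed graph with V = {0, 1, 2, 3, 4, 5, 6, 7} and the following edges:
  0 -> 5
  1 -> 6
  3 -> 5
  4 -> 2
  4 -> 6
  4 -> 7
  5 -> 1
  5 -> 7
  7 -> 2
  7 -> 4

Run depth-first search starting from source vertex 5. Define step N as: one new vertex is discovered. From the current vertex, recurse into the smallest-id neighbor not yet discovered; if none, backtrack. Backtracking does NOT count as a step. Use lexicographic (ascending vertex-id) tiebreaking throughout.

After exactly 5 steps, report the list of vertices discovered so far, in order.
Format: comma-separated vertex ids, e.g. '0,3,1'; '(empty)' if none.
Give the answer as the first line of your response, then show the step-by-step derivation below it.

5,1,6,7,2

step 1: discover 5; path=5; order=5
step 2: discover 1; path=5>1; order=5,1
step 3: discover 6; path=5>1>6; order=5,1,6
step 4: discover 7; path=5>7; order=5,1,6,7
step 5: discover 2; path=5>7>2; order=5,1,6,7,2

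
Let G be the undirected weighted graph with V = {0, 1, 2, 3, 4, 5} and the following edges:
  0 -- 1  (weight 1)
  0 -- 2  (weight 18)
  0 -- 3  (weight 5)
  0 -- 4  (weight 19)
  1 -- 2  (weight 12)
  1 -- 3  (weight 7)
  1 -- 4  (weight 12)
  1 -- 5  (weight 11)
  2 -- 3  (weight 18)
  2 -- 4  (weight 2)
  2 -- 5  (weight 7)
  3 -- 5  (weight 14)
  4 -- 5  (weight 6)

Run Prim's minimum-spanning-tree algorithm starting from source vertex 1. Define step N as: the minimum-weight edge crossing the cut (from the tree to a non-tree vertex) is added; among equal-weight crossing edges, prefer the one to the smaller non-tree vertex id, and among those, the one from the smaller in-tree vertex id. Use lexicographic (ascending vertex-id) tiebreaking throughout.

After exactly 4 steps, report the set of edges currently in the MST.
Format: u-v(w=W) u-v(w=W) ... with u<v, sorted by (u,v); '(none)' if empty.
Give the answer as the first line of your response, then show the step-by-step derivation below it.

0-1(w=1) 0-3(w=5) 1-5(w=11) 4-5(w=6)

step 1: add edge 0-1 (w=1); MST = {0-1(w=1)}
step 2: add edge 0-3 (w=5); MST = {0-1(w=1) 0-3(w=5)}
step 3: add edge 1-5 (w=11); MST = {0-1(w=1) 0-3(w=5) 1-5(w=11)}
step 4: add edge 4-5 (w=6); MST = {0-1(w=1) 0-3(w=5) 1-5(w=11) 4-5(w=6)}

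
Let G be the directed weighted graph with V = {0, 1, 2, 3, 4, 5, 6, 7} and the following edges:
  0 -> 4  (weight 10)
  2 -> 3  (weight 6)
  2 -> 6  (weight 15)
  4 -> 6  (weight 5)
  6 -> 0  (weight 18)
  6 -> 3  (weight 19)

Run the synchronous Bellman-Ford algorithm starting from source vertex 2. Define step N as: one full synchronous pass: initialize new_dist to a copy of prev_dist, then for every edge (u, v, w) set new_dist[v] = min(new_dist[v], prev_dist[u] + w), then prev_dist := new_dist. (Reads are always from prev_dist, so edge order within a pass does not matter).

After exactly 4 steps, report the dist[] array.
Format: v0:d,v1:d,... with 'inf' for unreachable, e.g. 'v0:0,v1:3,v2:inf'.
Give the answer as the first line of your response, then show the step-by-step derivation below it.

v0:33,v1:inf,v2:0,v3:6,v4:43,v5:inf,v6:15,v7:inf

step 1: dist = v0:inf,v1:inf,v2:0,v3:6,v4:inf,v5:inf,v6:15,v7:inf
step 2: dist = v0:33,v1:inf,v2:0,v3:6,v4:inf,v5:inf,v6:15,v7:inf
step 3: dist = v0:33,v1:inf,v2:0,v3:6,v4:43,v5:inf,v6:15,v7:inf
step 4: dist = v0:33,v1:inf,v2:0,v3:6,v4:43,v5:inf,v6:15,v7:inf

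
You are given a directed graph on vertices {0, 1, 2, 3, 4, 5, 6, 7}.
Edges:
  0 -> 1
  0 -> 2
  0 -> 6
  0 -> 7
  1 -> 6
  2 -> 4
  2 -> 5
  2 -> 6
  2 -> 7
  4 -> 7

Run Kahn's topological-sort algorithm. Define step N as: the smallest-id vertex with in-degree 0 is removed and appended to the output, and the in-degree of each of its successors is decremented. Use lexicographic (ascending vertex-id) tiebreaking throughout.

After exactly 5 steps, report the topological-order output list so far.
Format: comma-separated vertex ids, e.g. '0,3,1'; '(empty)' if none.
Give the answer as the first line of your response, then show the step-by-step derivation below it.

0,1,2,3,4

step 1: output 0; order=[0]; indeg=(0,0,0,0,1,1,2,2)
step 2: output 1; order=[0,1]; indeg=(0,0,0,0,1,1,1,2)
step 3: output 2; order=[0,1,2]; indeg=(0,0,0,0,0,0,0,1)
step 4: output 3; order=[0,1,2,3]; indeg=(0,0,0,0,0,0,0,1)
step 5: output 4; order=[0,1,2,3,4]; indeg=(0,0,0,0,0,0,0,0)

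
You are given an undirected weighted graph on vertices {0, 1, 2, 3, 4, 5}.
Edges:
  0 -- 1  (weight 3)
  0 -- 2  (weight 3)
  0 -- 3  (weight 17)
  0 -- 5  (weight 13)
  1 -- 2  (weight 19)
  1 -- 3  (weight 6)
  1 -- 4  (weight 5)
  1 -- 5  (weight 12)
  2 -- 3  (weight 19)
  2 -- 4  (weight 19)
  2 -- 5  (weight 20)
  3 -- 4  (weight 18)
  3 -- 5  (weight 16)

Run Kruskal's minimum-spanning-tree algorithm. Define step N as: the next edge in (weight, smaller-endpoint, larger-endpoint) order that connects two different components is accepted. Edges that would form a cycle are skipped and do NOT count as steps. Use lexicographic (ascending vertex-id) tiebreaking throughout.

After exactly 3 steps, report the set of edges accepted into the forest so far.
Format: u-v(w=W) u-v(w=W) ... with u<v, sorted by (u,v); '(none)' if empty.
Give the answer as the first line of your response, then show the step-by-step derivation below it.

0-1(w=3) 0-2(w=3) 1-4(w=5)

step 1: add edge 0-1 (w=3); MST = {0-1(w=3)}
step 2: add edge 0-2 (w=3); MST = {0-1(w=3) 0-2(w=3)}
step 3: add edge 1-4 (w=5); MST = {0-1(w=3) 0-2(w=3) 1-4(w=5)}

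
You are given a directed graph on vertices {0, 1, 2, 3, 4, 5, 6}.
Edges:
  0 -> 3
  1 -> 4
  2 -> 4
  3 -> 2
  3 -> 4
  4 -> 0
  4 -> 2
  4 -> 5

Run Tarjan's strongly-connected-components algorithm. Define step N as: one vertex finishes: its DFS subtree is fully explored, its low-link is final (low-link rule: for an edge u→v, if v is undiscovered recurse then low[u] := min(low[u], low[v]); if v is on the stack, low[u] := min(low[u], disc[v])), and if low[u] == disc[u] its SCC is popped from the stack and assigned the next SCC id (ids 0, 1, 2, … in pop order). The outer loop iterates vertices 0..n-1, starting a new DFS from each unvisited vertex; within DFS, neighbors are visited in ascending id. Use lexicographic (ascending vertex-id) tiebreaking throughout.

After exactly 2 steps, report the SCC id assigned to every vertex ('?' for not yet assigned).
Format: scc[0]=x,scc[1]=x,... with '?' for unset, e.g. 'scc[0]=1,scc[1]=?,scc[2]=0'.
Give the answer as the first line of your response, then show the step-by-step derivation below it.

scc[0]=?,scc[1]=?,scc[2]=?,scc[3]=?,scc[4]=?,scc[5]=0,scc[6]=?

step 1: low=(low[0]=0,low[1]=?,low[2]=2,low[3]=1,low[4]=0,low[5]=4,low[6]=?); scc=(scc[0]=?,scc[1]=?,scc[2]=?,scc[3]=?,scc[4]=?,scc[5]=0,scc[6]=?)
step 2: low=(low[0]=0,low[1]=?,low[2]=2,low[3]=1,low[4]=0,low[5]=4,low[6]=?); scc=(scc[0]=?,scc[1]=?,scc[2]=?,scc[3]=?,scc[4]=?,scc[5]=0,scc[6]=?)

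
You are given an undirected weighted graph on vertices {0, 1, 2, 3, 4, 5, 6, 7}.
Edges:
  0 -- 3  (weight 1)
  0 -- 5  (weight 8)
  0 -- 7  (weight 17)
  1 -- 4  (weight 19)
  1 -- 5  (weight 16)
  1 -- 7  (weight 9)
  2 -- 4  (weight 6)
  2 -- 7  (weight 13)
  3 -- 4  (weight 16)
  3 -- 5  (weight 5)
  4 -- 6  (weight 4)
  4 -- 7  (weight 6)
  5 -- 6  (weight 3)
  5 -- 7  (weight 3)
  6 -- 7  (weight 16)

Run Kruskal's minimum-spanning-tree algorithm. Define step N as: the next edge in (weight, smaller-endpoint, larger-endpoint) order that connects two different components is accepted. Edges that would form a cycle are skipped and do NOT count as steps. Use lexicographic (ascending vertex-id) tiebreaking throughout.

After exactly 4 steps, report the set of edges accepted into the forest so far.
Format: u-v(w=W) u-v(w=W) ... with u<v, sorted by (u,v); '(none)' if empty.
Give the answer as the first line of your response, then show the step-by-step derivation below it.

0-3(w=1) 4-6(w=4) 5-6(w=3) 5-7(w=3)

step 1: add edge 0-3 (w=1); MST = {0-3(w=1)}
step 2: add edge 5-6 (w=3); MST = {0-3(w=1) 5-6(w=3)}
step 3: add edge 5-7 (w=3); MST = {0-3(w=1) 5-6(w=3) 5-7(w=3)}
step 4: add edge 4-6 (w=4); MST = {0-3(w=1) 4-6(w=4) 5-6(w=3) 5-7(w=3)}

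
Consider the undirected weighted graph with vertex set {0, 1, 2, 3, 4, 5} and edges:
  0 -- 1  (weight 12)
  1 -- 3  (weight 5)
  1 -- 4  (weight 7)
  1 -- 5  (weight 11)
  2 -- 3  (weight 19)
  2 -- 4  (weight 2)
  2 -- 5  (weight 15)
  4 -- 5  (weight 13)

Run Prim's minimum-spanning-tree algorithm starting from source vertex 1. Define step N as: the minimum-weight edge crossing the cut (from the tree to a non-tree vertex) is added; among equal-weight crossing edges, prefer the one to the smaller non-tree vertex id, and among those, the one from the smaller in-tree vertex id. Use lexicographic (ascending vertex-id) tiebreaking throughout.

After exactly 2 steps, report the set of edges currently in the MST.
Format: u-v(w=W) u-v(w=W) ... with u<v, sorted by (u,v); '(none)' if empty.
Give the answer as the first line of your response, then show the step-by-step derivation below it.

1-3(w=5) 1-4(w=7)

step 1: add edge 1-3 (w=5); MST = {1-3(w=5)}
step 2: add edge 1-4 (w=7); MST = {1-3(w=5) 1-4(w=7)}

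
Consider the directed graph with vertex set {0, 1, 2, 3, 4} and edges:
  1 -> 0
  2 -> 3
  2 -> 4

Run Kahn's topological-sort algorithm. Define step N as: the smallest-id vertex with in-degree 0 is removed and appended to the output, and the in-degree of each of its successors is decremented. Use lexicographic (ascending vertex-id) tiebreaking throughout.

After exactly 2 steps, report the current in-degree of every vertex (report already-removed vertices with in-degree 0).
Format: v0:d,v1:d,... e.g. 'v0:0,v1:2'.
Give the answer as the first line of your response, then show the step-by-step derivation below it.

v0:0,v1:0,v2:0,v3:1,v4:1

step 1: output 1; order=[1]; indeg=(0,0,0,1,1)
step 2: output 0; order=[1,0]; indeg=(0,0,0,1,1)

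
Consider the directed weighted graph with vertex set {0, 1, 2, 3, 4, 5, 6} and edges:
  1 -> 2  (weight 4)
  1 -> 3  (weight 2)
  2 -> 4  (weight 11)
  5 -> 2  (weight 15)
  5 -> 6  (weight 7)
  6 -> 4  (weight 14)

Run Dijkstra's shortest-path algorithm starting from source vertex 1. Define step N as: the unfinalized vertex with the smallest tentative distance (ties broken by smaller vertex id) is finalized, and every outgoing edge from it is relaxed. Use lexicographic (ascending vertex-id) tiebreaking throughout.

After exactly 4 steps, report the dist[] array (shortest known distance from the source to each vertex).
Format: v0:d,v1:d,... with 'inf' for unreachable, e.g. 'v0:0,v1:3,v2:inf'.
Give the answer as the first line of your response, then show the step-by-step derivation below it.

v0:inf,v1:0,v2:4,v3:2,v4:15,v5:inf,v6:inf

step 1: dist = v0:inf,v1:0,v2:4,v3:2,v4:inf,v5:inf,v6:inf
step 2: dist = v0:inf,v1:0,v2:4,v3:2,v4:inf,v5:inf,v6:inf
step 3: dist = v0:inf,v1:0,v2:4,v3:2,v4:15,v5:inf,v6:inf
step 4: dist = v0:inf,v1:0,v2:4,v3:2,v4:15,v5:inf,v6:inf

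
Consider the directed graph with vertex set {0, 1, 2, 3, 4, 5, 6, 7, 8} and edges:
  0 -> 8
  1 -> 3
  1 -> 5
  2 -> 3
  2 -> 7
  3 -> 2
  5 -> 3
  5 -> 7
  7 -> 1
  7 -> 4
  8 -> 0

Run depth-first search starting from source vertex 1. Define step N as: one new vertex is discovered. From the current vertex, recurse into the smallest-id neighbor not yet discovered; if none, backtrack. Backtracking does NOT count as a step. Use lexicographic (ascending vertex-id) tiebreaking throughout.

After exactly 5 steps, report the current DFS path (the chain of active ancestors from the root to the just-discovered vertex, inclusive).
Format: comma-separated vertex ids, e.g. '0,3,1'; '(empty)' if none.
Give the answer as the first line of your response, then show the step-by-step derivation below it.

1,3,2,7,4

step 1: discover 1; path=1; order=1
step 2: discover 3; path=1>3; order=1,3
step 3: discover 2; path=1>3>2; order=1,3,2
step 4: discover 7; path=1>3>2>7; order=1,3,2,7
step 5: discover 4; path=1>3>2>7>4; order=1,3,2,7,4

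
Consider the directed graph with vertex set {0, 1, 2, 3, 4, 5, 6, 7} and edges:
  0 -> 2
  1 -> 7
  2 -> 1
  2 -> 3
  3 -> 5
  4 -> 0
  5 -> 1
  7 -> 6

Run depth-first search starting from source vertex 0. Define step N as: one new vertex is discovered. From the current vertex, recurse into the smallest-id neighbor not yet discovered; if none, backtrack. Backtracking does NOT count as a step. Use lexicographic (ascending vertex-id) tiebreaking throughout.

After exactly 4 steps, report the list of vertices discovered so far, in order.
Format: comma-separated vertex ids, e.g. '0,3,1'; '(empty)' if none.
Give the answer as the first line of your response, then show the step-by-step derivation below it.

0,2,1,7

step 1: discover 0; path=0; order=0
step 2: discover 2; path=0>2; order=0,2
step 3: discover 1; path=0>2>1; order=0,2,1
step 4: discover 7; path=0>2>1>7; order=0,2,1,7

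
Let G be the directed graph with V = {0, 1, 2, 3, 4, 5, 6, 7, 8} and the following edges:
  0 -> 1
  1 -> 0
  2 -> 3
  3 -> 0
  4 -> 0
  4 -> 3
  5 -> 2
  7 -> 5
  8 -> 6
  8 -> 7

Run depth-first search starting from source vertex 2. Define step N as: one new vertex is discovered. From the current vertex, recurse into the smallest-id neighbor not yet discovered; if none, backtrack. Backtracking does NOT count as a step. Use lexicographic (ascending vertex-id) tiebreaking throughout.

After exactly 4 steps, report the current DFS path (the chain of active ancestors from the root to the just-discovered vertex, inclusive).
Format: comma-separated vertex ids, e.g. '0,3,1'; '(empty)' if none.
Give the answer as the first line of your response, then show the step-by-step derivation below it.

2,3,0,1

step 1: discover 2; path=2; order=2
step 2: discover 3; path=2>3; order=2,3
step 3: discover 0; path=2>3>0; order=2,3,0
step 4: discover 1; path=2>3>0>1; order=2,3,0,1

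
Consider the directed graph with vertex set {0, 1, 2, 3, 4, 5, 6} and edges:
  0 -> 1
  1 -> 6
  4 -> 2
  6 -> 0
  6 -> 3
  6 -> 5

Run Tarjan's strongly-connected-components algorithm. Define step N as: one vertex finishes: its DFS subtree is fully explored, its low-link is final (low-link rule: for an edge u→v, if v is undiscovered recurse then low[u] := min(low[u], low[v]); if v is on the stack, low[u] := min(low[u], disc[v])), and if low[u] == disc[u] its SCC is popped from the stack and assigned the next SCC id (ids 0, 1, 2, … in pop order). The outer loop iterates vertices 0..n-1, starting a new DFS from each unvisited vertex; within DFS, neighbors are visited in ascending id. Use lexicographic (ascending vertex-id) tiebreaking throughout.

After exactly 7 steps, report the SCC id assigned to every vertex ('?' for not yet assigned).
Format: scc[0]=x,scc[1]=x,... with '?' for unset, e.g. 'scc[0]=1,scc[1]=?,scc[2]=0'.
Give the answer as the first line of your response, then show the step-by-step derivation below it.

scc[0]=2,scc[1]=2,scc[2]=3,scc[3]=0,scc[4]=4,scc[5]=1,scc[6]=2

step 1: low=(low[0]=0,low[1]=1,low[2]=?,low[3]=3,low[4]=?,low[5]=?,low[6]=0); scc=(scc[0]=?,scc[1]=?,scc[2]=?,scc[3]=0,scc[4]=?,scc[5]=?,scc[6]=?)
step 2: low=(low[0]=0,low[1]=1,low[2]=?,low[3]=3,low[4]=?,low[5]=4,low[6]=0); scc=(scc[0]=?,scc[1]=?,scc[2]=?,scc[3]=0,scc[4]=?,scc[5]=1,scc[6]=?)
step 3: low=(low[0]=0,low[1]=1,low[2]=?,low[3]=3,low[4]=?,low[5]=4,low[6]=0); scc=(scc[0]=?,scc[1]=?,scc[2]=?,scc[3]=0,scc[4]=?,scc[5]=1,scc[6]=?)
step 4: low=(low[0]=0,low[1]=0,low[2]=?,low[3]=3,low[4]=?,low[5]=4,low[6]=0); scc=(scc[0]=?,scc[1]=?,scc[2]=?,scc[3]=0,scc[4]=?,scc[5]=1,scc[6]=?)
step 5: low=(low[0]=0,low[1]=0,low[2]=?,low[3]=3,low[4]=?,low[5]=4,low[6]=0); scc=(scc[0]=2,scc[1]=2,scc[2]=?,scc[3]=0,scc[4]=?,scc[5]=1,scc[6]=2)
step 6: low=(low[0]=0,low[1]=0,low[2]=5,low[3]=3,low[4]=?,low[5]=4,low[6]=0); scc=(scc[0]=2,scc[1]=2,scc[2]=3,scc[3]=0,scc[4]=?,scc[5]=1,scc[6]=2)
step 7: low=(low[0]=0,low[1]=0,low[2]=5,low[3]=3,low[4]=6,low[5]=4,low[6]=0); scc=(scc[0]=2,scc[1]=2,scc[2]=3,scc[3]=0,scc[4]=4,scc[5]=1,scc[6]=2)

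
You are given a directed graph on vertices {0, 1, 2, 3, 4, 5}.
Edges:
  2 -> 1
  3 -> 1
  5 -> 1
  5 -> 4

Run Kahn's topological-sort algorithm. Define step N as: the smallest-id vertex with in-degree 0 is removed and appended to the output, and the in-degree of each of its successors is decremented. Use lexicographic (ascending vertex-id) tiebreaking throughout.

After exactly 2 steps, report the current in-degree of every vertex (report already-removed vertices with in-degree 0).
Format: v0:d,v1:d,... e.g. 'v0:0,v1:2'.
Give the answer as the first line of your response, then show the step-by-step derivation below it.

v0:0,v1:2,v2:0,v3:0,v4:1,v5:0

step 1: output 0; order=[0]; indeg=(0,3,0,0,1,0)
step 2: output 2; order=[0,2]; indeg=(0,2,0,0,1,0)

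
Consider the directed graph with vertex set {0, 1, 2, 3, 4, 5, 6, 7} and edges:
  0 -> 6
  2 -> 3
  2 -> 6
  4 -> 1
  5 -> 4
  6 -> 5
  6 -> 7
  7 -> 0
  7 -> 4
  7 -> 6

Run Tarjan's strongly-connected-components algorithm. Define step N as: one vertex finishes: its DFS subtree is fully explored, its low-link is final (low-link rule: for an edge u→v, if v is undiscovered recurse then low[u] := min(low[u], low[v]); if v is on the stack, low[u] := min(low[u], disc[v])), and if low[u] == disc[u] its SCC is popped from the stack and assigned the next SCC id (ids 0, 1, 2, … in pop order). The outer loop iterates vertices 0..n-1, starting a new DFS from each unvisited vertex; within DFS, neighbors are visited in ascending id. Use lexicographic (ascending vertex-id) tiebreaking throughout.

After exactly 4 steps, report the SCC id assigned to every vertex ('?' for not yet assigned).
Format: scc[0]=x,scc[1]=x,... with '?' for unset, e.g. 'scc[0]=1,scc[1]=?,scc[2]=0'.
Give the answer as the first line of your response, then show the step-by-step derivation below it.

scc[0]=?,scc[1]=0,scc[2]=?,scc[3]=?,scc[4]=1,scc[5]=2,scc[6]=?,scc[7]=?

step 1: low=(low[0]=0,low[1]=4,low[2]=?,low[3]=?,low[4]=3,low[5]=2,low[6]=1,low[7]=?); scc=(scc[0]=?,scc[1]=0,scc[2]=?,scc[3]=?,scc[4]=?,scc[5]=?,scc[6]=?,scc[7]=?)
step 2: low=(low[0]=0,low[1]=4,low[2]=?,low[3]=?,low[4]=3,low[5]=2,low[6]=1,low[7]=?); scc=(scc[0]=?,scc[1]=0,scc[2]=?,scc[3]=?,scc[4]=1,scc[5]=?,scc[6]=?,scc[7]=?)
step 3: low=(low[0]=0,low[1]=4,low[2]=?,low[3]=?,low[4]=3,low[5]=2,low[6]=1,low[7]=?); scc=(scc[0]=?,scc[1]=0,scc[2]=?,scc[3]=?,scc[4]=1,scc[5]=2,scc[6]=?,scc[7]=?)
step 4: low=(low[0]=0,low[1]=4,low[2]=?,low[3]=?,low[4]=3,low[5]=2,low[6]=1,low[7]=0); scc=(scc[0]=?,scc[1]=0,scc[2]=?,scc[3]=?,scc[4]=1,scc[5]=2,scc[6]=?,scc[7]=?)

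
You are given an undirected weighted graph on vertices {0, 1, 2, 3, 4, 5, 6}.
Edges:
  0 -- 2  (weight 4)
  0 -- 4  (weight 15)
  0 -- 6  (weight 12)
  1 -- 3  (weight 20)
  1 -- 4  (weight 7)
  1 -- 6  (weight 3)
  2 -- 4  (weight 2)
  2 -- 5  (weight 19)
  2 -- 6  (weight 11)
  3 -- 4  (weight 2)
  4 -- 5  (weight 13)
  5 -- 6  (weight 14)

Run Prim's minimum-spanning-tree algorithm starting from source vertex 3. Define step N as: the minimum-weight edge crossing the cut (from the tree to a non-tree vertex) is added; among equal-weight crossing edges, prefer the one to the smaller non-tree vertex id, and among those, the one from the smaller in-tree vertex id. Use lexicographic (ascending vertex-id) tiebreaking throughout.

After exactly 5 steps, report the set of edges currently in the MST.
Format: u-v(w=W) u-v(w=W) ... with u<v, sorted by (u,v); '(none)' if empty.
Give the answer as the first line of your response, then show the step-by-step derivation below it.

0-2(w=4) 1-4(w=7) 1-6(w=3) 2-4(w=2) 3-4(w=2)

step 1: add edge 3-4 (w=2); MST = {3-4(w=2)}
step 2: add edge 2-4 (w=2); MST = {2-4(w=2) 3-4(w=2)}
step 3: add edge 0-2 (w=4); MST = {0-2(w=4) 2-4(w=2) 3-4(w=2)}
step 4: add edge 1-4 (w=7); MST = {0-2(w=4) 1-4(w=7) 2-4(w=2) 3-4(w=2)}
step 5: add edge 1-6 (w=3); MST = {0-2(w=4) 1-4(w=7) 1-6(w=3) 2-4(w=2) 3-4(w=2)}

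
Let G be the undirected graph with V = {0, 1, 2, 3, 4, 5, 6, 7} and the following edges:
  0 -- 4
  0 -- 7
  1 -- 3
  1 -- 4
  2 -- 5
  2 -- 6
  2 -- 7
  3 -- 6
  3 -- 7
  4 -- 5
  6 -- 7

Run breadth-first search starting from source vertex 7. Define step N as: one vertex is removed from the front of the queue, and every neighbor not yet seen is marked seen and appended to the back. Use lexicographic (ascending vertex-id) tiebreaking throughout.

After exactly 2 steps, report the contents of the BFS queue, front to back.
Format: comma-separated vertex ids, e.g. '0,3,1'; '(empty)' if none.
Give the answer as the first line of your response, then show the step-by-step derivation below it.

2,3,6,4

step 1: dequeue 7; queue=[0,2,3,6]; order=7
step 2: dequeue 0; queue=[2,3,6,4]; order=7,0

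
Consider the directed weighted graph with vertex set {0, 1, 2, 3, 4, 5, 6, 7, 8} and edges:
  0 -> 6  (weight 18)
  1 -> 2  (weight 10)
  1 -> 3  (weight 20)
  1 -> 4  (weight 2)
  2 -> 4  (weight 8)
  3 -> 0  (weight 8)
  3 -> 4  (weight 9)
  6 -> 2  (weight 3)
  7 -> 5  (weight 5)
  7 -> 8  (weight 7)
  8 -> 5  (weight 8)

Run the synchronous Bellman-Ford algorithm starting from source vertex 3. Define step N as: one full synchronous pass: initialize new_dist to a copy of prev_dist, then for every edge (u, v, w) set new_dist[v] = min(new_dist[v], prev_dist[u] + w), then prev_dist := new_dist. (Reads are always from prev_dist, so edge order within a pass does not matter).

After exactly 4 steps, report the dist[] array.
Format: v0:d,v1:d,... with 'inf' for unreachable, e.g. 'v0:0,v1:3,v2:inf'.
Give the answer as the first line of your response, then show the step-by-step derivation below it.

v0:8,v1:inf,v2:29,v3:0,v4:9,v5:inf,v6:26,v7:inf,v8:inf

step 1: dist = v0:8,v1:inf,v2:inf,v3:0,v4:9,v5:inf,v6:inf,v7:inf,v8:inf
step 2: dist = v0:8,v1:inf,v2:inf,v3:0,v4:9,v5:inf,v6:26,v7:inf,v8:inf
step 3: dist = v0:8,v1:inf,v2:29,v3:0,v4:9,v5:inf,v6:26,v7:inf,v8:inf
step 4: dist = v0:8,v1:inf,v2:29,v3:0,v4:9,v5:inf,v6:26,v7:inf,v8:inf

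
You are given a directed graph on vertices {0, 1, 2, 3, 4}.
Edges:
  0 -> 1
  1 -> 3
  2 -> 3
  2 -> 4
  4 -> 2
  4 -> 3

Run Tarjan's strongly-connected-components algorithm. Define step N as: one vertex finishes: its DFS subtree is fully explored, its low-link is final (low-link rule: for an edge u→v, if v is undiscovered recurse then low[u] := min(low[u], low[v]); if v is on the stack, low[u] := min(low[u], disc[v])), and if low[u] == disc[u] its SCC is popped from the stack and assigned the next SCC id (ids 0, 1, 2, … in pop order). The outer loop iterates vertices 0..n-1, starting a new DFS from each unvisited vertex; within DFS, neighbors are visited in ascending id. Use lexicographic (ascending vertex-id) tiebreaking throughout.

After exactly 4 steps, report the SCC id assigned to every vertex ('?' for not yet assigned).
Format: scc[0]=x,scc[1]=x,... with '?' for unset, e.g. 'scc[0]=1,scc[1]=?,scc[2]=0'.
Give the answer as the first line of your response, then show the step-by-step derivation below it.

scc[0]=2,scc[1]=1,scc[2]=?,scc[3]=0,scc[4]=?

step 1: low=(low[0]=0,low[1]=1,low[2]=?,low[3]=2,low[4]=?); scc=(scc[0]=?,scc[1]=?,scc[2]=?,scc[3]=0,scc[4]=?)
step 2: low=(low[0]=0,low[1]=1,low[2]=?,low[3]=2,low[4]=?); scc=(scc[0]=?,scc[1]=1,scc[2]=?,scc[3]=0,scc[4]=?)
step 3: low=(low[0]=0,low[1]=1,low[2]=?,low[3]=2,low[4]=?); scc=(scc[0]=2,scc[1]=1,scc[2]=?,scc[3]=0,scc[4]=?)
step 4: low=(low[0]=0,low[1]=1,low[2]=3,low[3]=2,low[4]=3); scc=(scc[0]=2,scc[1]=1,scc[2]=?,scc[3]=0,scc[4]=?)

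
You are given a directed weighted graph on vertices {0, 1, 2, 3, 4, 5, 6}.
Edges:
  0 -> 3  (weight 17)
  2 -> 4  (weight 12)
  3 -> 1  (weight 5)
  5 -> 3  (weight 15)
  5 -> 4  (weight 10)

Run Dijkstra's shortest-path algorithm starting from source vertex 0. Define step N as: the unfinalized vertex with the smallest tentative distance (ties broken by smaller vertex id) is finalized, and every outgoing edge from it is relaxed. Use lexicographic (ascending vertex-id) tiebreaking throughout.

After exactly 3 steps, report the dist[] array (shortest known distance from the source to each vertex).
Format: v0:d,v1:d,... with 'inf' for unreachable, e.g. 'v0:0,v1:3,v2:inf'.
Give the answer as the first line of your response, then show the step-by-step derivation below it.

v0:0,v1:22,v2:inf,v3:17,v4:inf,v5:inf,v6:inf

step 1: dist = v0:0,v1:inf,v2:inf,v3:17,v4:inf,v5:inf,v6:inf
step 2: dist = v0:0,v1:22,v2:inf,v3:17,v4:inf,v5:inf,v6:inf
step 3: dist = v0:0,v1:22,v2:inf,v3:17,v4:inf,v5:inf,v6:inf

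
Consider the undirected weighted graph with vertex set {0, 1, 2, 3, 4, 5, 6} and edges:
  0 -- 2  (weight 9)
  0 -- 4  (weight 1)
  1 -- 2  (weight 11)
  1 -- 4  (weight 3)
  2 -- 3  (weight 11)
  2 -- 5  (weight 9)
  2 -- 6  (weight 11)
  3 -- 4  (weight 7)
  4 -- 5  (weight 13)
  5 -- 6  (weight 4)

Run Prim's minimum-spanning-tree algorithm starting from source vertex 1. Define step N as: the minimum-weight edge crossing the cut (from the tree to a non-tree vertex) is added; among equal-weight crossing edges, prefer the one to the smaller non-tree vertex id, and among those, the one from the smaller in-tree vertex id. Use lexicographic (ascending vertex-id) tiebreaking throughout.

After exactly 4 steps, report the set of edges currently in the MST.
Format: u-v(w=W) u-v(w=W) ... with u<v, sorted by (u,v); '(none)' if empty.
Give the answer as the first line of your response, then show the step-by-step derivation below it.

0-2(w=9) 0-4(w=1) 1-4(w=3) 3-4(w=7)

step 1: add edge 1-4 (w=3); MST = {1-4(w=3)}
step 2: add edge 0-4 (w=1); MST = {0-4(w=1) 1-4(w=3)}
step 3: add edge 3-4 (w=7); MST = {0-4(w=1) 1-4(w=3) 3-4(w=7)}
step 4: add edge 0-2 (w=9); MST = {0-2(w=9) 0-4(w=1) 1-4(w=3) 3-4(w=7)}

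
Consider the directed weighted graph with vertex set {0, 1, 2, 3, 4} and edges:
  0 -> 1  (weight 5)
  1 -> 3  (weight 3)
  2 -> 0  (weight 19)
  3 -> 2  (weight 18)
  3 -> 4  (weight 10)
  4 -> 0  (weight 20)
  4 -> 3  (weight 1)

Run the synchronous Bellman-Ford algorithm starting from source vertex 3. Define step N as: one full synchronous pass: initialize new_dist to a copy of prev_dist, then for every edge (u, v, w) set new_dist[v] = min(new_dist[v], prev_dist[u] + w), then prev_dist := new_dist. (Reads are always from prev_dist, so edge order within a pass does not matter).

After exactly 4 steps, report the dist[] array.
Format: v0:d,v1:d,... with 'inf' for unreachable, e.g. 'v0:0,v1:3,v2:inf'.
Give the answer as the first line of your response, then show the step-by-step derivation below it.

v0:30,v1:35,v2:18,v3:0,v4:10

step 1: dist = v0:inf,v1:inf,v2:18,v3:0,v4:10
step 2: dist = v0:30,v1:inf,v2:18,v3:0,v4:10
step 3: dist = v0:30,v1:35,v2:18,v3:0,v4:10
step 4: dist = v0:30,v1:35,v2:18,v3:0,v4:10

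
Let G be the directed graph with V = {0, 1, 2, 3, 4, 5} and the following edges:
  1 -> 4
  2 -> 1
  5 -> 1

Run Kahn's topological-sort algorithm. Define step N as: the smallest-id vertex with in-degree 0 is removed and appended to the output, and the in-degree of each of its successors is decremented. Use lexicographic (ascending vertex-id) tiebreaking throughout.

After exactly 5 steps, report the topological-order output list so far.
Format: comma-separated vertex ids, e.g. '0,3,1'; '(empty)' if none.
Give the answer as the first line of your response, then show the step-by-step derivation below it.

0,2,3,5,1

step 1: output 0; order=[0]; indeg=(0,2,0,0,1,0)
step 2: output 2; order=[0,2]; indeg=(0,1,0,0,1,0)
step 3: output 3; order=[0,2,3]; indeg=(0,1,0,0,1,0)
step 4: output 5; order=[0,2,3,5]; indeg=(0,0,0,0,1,0)
step 5: output 1; order=[0,2,3,5,1]; indeg=(0,0,0,0,0,0)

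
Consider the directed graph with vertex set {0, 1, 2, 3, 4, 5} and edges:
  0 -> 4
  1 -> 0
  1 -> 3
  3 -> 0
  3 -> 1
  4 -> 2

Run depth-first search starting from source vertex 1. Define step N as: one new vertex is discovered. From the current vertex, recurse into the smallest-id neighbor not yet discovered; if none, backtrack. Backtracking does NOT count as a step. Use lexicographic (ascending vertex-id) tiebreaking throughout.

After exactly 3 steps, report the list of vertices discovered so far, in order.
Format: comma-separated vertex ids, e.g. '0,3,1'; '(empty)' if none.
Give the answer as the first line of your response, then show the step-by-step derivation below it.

1,0,4

step 1: discover 1; path=1; order=1
step 2: discover 0; path=1>0; order=1,0
step 3: discover 4; path=1>0>4; order=1,0,4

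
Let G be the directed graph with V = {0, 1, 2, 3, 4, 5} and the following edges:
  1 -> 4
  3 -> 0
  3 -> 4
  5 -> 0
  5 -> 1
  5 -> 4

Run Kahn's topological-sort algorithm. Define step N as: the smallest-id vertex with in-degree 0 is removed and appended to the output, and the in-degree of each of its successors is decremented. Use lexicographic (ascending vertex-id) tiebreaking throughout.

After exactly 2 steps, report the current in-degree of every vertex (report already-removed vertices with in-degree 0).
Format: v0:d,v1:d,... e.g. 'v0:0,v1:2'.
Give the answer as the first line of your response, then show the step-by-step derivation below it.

v0:1,v1:1,v2:0,v3:0,v4:2,v5:0

step 1: output 2; order=[2]; indeg=(2,1,0,0,3,0)
step 2: output 3; order=[2,3]; indeg=(1,1,0,0,2,0)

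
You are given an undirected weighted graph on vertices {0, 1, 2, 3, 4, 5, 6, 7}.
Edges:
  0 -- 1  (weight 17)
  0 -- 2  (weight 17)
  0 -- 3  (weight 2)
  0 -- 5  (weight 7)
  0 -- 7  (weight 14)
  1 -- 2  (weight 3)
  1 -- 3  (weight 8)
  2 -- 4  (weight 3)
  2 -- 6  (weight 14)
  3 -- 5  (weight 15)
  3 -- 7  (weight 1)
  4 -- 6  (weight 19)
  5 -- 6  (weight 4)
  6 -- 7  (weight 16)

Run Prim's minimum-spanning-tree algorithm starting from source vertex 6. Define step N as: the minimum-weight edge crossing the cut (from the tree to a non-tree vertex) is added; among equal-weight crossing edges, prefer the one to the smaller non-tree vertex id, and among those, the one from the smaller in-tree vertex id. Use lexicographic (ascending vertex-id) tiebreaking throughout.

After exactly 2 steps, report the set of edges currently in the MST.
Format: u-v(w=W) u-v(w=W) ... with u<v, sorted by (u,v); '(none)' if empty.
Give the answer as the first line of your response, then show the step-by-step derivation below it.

0-5(w=7) 5-6(w=4)

step 1: add edge 5-6 (w=4); MST = {5-6(w=4)}
step 2: add edge 0-5 (w=7); MST = {0-5(w=7) 5-6(w=4)}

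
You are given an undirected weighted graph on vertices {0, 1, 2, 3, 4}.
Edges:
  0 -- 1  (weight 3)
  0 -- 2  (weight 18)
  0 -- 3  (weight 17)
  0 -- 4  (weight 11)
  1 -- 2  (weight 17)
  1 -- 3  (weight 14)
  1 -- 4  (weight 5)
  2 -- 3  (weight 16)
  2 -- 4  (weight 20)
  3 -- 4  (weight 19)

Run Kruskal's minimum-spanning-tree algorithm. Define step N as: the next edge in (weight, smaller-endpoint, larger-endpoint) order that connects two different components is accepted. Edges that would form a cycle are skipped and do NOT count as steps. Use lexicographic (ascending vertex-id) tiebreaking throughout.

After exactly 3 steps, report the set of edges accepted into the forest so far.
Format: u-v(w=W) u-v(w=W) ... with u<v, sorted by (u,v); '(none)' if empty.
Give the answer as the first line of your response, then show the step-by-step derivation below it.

0-1(w=3) 1-3(w=14) 1-4(w=5)

step 1: add edge 0-1 (w=3); MST = {0-1(w=3)}
step 2: add edge 1-4 (w=5); MST = {0-1(w=3) 1-4(w=5)}
step 3: add edge 1-3 (w=14); MST = {0-1(w=3) 1-3(w=14) 1-4(w=5)}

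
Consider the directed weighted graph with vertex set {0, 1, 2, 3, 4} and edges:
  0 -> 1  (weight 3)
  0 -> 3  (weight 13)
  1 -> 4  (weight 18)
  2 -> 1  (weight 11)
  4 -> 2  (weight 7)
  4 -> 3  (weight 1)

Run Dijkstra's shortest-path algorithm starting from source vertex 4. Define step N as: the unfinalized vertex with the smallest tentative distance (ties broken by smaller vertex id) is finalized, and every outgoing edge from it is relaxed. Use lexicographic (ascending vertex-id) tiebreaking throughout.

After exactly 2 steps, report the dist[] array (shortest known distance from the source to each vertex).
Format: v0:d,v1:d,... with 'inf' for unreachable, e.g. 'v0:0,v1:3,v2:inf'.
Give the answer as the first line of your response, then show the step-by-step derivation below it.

v0:inf,v1:inf,v2:7,v3:1,v4:0

step 1: dist = v0:inf,v1:inf,v2:7,v3:1,v4:0
step 2: dist = v0:inf,v1:inf,v2:7,v3:1,v4:0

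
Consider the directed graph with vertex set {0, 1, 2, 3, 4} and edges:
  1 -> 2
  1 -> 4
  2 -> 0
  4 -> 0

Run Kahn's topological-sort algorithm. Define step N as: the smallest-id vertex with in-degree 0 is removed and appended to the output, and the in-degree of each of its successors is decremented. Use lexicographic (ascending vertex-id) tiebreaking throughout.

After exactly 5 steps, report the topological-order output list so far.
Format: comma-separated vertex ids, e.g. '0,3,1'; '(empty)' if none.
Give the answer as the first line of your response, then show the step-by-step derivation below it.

1,2,3,4,0

step 1: output 1; order=[1]; indeg=(2,0,0,0,0)
step 2: output 2; order=[1,2]; indeg=(1,0,0,0,0)
step 3: output 3; order=[1,2,3]; indeg=(1,0,0,0,0)
step 4: output 4; order=[1,2,3,4]; indeg=(0,0,0,0,0)
step 5: output 0; order=[1,2,3,4,0]; indeg=(0,0,0,0,0)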